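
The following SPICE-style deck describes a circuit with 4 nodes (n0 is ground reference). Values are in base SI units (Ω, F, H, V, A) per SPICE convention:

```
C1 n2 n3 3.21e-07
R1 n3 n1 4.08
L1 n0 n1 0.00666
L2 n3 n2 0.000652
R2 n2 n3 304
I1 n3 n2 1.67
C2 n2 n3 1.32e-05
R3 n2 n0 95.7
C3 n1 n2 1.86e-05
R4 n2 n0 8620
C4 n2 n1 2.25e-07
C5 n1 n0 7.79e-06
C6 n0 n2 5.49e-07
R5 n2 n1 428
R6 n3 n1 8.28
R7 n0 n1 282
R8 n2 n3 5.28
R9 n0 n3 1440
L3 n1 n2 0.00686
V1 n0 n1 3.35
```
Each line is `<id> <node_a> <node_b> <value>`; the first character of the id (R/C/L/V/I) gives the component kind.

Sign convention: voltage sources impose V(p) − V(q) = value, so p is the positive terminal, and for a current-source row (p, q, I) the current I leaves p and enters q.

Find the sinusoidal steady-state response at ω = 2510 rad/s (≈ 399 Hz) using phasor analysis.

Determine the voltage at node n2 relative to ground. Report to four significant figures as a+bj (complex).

Element admittances at ω=2510 rad/s:
  Y(C1) = 0.000+0.0008057j S between n2,n3
  Y(R1) = 0.2451+0.000j S between n3,n1
  Y(L1) = 0.000-0.05982j S between n0,n1
  Y(L2) = 0.000-0.6111j S between n3,n2
  Y(R2) = 0.003289+0.000j S between n2,n3
  I1: injects 1.67 A into n2 (from n3)
  Y(C2) = 0.000+0.03313j S between n2,n3
  Y(R3) = 0.01045+0.000j S between n2,n0
  Y(C3) = 0.000+0.04669j S between n1,n2
  Y(R4) = 0.0001160+0.000j S between n2,n0
  Y(C4) = 0.000+0.0005647j S between n2,n1
  Y(C5) = 0.000+0.01955j S between n1,n0
  Y(C6) = 0.000+0.001378j S between n0,n2
  Y(R5) = 0.002336+0.000j S between n2,n1
  Y(R6) = 0.1208+0.000j S between n3,n1
  Y(R7) = 0.003546+0.000j S between n0,n1
  Y(R8) = 0.1894+0.000j S between n2,n3
  Y(R9) = 0.0006944+0.000j S between n0,n3
  Y(L3) = 0.000-0.05808j S between n1,n2
  V1: constraint V(n0)−V(n1) = 3.35
Assemble and solve the 4×4 MNA system:
  V(n1)=-3.350+0.000j  V(n2)=-2.445+2.539j  V(n3)=-3.344-0.05345j
  i(V1)=-0.04353+0.1583j

-2.445+2.539j V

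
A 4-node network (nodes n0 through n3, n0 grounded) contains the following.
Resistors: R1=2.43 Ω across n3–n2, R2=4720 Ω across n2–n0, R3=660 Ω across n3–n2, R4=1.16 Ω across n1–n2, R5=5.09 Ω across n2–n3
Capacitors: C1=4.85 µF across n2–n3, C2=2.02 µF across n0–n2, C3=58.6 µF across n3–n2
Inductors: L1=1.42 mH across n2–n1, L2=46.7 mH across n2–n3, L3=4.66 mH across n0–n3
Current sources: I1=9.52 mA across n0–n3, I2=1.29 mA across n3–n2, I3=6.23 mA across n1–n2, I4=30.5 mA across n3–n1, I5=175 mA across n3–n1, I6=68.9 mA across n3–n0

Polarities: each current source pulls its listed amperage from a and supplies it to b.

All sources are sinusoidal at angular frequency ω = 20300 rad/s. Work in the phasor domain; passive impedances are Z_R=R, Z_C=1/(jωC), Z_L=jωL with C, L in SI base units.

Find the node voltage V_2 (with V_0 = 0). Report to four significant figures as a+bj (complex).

MNA unknowns: 3 node voltages V₁..V_3
R1: Y=0.4115+0.000j on G[3,2]
C1: Y=0.000+0.09846j on G[2,3]
L1: Y=0.000-0.03469j on G[2,1]
I1: z[0]−=0.00952, z[3]+=0.00952
R2: Y=0.0002119+0.000j on G[2,0]
I2: z[3]−=0.00129, z[2]+=0.00129
R3: Y=0.001515+0.000j on G[3,2]
C2: Y=0.000+0.04101j on G[0,2]
R4: Y=0.8621+0.000j on G[1,2]
L2: Y=0.000-0.001055j on G[2,3]
L3: Y=0.000-0.01057j on G[0,3]
I3: z[1]−=0.00623, z[2]+=0.00623
C3: Y=0.000+1.190j on G[3,2]
R5: Y=0.1965+0.000j on G[2,3]
I4: z[3]−=0.0305, z[1]+=0.0305
I5: z[3]−=0.175, z[1]+=0.175
I6: z[3]−=0.0689, z[0]+=0.0689
solve → V1=0.1862+2.024j, V2=-0.04454+2.014j, V3=-0.1324+2.198j

-0.04454+2.014j V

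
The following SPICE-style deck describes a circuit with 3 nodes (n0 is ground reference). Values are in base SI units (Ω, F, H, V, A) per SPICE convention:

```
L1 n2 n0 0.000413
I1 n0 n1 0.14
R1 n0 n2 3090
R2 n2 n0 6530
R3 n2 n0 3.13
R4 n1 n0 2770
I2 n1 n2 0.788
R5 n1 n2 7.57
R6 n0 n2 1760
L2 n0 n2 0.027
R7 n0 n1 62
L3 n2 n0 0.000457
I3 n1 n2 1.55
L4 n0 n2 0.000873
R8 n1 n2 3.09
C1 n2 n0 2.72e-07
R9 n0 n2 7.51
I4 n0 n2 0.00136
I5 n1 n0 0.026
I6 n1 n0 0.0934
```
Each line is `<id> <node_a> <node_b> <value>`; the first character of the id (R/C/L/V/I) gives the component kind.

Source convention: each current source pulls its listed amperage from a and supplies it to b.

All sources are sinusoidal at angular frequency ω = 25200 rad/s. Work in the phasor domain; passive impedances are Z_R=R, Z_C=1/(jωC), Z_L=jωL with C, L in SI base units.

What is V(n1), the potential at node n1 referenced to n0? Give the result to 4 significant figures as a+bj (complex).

-4.735+0.08193j V

MNA unknowns: 2 node voltages V₁..V_2
L1: Y=0.000-0.09608j on G[2,0]
I1: z[0]−=0.14, z[1]+=0.14
R1: Y=0.0003236+0.000j on G[0,2]
R2: Y=0.0001531+0.000j on G[2,0]
R3: Y=0.3195+0.000j on G[2,0]
R4: Y=0.0003610+0.000j on G[1,0]
I2: z[1]−=0.788, z[2]+=0.788
R5: Y=0.1321+0.000j on G[1,2]
R6: Y=0.0005682+0.000j on G[0,2]
L2: Y=0.000-0.001470j on G[0,2]
R7: Y=0.01613+0.000j on G[0,1]
L3: Y=0.000-0.08683j on G[2,0]
I3: z[1]−=1.55, z[2]+=1.55
L4: Y=0.000-0.04546j on G[0,2]
R8: Y=0.3236+0.000j on G[1,2]
C1: Y=0.000+0.006854j on G[2,0]
R9: Y=0.1332+0.000j on G[0,2]
I4: z[0]−=0.00136, z[2]+=0.00136
I5: z[1]−=0.026, z[0]+=0.026
I6: z[1]−=0.0934, z[0]+=0.0934
solve → V1=-4.735+0.08193j, V2=0.1788+0.08489j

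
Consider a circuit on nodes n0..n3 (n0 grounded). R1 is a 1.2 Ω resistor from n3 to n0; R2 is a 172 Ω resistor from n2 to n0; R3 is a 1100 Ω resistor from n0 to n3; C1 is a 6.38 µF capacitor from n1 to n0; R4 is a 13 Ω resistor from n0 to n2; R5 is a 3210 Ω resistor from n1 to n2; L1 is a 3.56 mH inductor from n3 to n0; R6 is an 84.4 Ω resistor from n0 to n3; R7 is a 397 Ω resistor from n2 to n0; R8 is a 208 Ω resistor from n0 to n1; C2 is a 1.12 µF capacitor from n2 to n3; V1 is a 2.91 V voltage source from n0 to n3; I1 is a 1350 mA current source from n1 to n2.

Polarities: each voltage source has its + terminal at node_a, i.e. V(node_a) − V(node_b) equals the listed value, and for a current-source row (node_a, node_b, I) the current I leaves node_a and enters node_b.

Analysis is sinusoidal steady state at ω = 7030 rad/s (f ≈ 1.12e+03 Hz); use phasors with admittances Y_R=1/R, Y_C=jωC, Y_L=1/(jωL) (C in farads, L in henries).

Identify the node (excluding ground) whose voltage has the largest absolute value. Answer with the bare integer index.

Apply KCL at each of the 3 non-ground nodes and solve the resulting linear system.
Node n1: branches {C1, R5, R8, I1} → V_1 = -3.390+29.60j
Node n2: branches {R2, R4, R5, R7, C2, I1} → V_2 = 15.62-1.597j
Node n3: branches {R1, R3, L1, R6, C2, V1} → V_3 = -2.910+0.000j
Source currents: i(V1)=-2.475-0.02960j

1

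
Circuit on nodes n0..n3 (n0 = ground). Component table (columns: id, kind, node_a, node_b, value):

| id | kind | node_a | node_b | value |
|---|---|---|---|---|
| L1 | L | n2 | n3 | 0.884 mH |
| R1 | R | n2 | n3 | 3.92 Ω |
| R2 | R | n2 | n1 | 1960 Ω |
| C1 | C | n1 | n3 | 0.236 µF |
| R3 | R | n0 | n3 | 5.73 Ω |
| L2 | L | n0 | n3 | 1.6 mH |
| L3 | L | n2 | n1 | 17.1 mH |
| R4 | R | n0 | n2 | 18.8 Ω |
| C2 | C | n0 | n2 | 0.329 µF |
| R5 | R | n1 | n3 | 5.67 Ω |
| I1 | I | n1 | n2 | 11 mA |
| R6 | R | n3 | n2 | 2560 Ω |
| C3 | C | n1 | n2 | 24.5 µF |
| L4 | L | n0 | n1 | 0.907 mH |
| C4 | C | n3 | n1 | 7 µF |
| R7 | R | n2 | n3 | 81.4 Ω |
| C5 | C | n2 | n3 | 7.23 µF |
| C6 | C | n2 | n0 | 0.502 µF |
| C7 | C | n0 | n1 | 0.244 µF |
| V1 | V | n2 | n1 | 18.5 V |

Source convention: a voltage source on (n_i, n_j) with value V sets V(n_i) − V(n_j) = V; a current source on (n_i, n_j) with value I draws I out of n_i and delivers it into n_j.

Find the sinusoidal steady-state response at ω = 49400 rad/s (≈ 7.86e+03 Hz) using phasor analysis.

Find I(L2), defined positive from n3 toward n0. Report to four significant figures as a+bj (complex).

MNA unknowns: 3 node voltages V₁..V_3 plus 1 source current (V1)
L1: Y=0.000-0.02290j on G[2,3]
R1: Y=0.2551+0.000j on G[2,3]
R2: Y=0.0005102+0.000j on G[2,1]
C1: Y=0.000+0.01166j on G[1,3]
R3: Y=0.1745+0.000j on G[0,3]
L2: Y=0.000-0.01265j on G[0,3]
L3: Y=0.000-0.001184j on G[2,1]
R4: Y=0.05319+0.000j on G[0,2]
C2: Y=0.000+0.01625j on G[0,2]
R5: Y=0.1764+0.000j on G[1,3]
I1: z[1]−=0.011, z[2]+=0.011
R6: Y=0.0003906+0.000j on G[3,2]
C3: Y=0.000+1.210j on G[1,2]
L4: Y=0.000-0.02232j on G[0,1]
C4: Y=0.000+0.3458j on G[3,1]
R7: Y=0.01229+0.000j on G[2,3]
C5: Y=0.000+0.3572j on G[2,3]
C6: Y=0.000+0.02480j on G[2,0]
C7: Y=0.000+0.01205j on G[0,1]
V1: row V2−V1=18.5, i_V1 at 2,1
solve → V1=-12.13-0.9147j, V2=6.374-0.9147j, V3=-1.953-2.075j
aux → i_V1=-2.217-25.68j

-0.02626+0.02472j A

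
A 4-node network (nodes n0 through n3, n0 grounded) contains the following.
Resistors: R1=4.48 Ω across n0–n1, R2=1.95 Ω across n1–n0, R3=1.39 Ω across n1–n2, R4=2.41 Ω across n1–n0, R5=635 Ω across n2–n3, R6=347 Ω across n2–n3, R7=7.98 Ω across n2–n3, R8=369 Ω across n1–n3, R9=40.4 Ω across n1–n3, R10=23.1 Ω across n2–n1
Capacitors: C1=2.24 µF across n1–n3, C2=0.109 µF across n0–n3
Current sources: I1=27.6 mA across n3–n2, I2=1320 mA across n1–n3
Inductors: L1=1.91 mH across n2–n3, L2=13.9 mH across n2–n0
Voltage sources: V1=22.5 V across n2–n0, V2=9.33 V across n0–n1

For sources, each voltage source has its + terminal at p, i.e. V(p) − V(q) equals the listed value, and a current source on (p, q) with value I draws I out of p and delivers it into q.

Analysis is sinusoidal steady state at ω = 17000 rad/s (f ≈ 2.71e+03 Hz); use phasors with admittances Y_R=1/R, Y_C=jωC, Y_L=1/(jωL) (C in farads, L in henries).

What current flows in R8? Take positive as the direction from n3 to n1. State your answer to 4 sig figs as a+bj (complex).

0.09219-0.02195j A

Apply KCL at each of the 3 non-ground nodes and solve the resulting linear system.
Node n1: branches {R1, R2, R3, R4, C1, I2, R8, R9, R10, V2} → V_1 = -9.330+0.000j
Node n2: branches {R3, I1, R5, R6, R7, L1, R10, L2, V1} → V_2 = 22.50+0.000j
Node n3: branches {C1, I1, R5, R6, R7, I2, C2, R8, L1, R9} → V_3 = 24.69-8.101j
Source currents: i(V1)=-24.21-1.024j, i(V2)=-34.94-1.073j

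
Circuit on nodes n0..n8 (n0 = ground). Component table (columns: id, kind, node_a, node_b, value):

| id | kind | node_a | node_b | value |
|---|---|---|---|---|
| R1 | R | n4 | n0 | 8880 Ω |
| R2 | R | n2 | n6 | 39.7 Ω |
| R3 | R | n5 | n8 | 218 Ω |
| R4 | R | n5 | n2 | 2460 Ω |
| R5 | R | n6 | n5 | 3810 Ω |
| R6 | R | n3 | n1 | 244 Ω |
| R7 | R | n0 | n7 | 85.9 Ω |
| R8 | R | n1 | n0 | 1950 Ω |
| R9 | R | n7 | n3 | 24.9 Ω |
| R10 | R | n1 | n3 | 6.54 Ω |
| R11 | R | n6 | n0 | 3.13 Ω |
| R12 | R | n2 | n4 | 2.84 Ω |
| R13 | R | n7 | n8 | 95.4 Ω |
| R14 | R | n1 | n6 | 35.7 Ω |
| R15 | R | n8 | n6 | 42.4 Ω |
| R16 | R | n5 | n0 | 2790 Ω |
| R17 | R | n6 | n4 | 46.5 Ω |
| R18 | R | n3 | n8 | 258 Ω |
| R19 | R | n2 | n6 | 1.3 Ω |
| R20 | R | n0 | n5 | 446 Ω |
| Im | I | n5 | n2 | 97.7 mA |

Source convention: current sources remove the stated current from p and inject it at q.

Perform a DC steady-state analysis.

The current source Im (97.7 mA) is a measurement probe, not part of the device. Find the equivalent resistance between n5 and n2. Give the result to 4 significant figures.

MNA unknowns: 8 node voltages V₁..V_8
R1: Y=0.0001126 on G[4,0]
R2: Y=0.02519 on G[2,6]
R3: Y=0.004587 on G[5,8]
R4: Y=0.0004065 on G[5,2]
R5: Y=0.0002625 on G[6,5]
R6: Y=0.004098 on G[3,1]
R7: Y=0.01164 on G[0,7]
R8: Y=0.0005128 on G[1,0]
R9: Y=0.04016 on G[7,3]
R10: Y=0.1529 on G[1,3]
R11: Y=0.3195 on G[6,0]
R12: Y=0.3521 on G[2,4]
R13: Y=0.01048 on G[7,8]
R14: Y=0.02801 on G[1,6]
R15: Y=0.02358 on G[8,6]
R16: Y=0.0003584 on G[5,0]
R17: Y=0.02151 on G[6,4]
R18: Y=0.003876 on G[3,8]
R19: Y=0.7692 on G[2,6]
R20: Y=0.002242 on G[0,5]
Im: z[5]−=0.0977, z[2]+=0.0977
solve → V1=-0.2420, V2=0.2382, V3=-0.3083, V4=0.2316, V5=-13.30, V6=0.1250, V7=-0.4520, V8=-1.504

R_eq = 138.5 Ω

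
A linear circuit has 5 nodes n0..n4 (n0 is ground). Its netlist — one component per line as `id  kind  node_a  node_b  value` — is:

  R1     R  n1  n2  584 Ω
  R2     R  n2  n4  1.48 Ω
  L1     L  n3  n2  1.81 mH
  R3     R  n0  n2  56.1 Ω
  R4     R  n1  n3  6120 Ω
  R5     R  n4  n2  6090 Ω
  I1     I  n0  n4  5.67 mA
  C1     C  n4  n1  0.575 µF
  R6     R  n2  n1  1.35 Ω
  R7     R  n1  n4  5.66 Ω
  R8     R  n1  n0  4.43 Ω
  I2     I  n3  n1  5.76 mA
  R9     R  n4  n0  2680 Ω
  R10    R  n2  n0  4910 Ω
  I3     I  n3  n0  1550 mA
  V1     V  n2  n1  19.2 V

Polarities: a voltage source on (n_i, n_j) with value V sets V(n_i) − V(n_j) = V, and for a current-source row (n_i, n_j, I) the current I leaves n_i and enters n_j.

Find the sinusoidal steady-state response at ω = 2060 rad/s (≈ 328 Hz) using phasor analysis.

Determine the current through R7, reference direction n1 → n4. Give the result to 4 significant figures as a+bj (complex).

-2.690+0.003736j A

MNA unknowns: 4 node voltages V₁..V_4 plus 1 source current (V1)
R1: Y=0.001712+0.000j on G[1,2]
R2: Y=0.6757+0.000j on G[2,4]
L1: Y=0.000-0.2682j on G[3,2]
R3: Y=0.01783+0.000j on G[0,2]
R4: Y=0.0001634+0.000j on G[1,3]
R5: Y=0.0001642+0.000j on G[4,2]
I1: z[0]−=0.00567, z[4]+=0.00567
C1: Y=0.000+0.001185j on G[4,1]
R6: Y=0.7407+0.000j on G[2,1]
R7: Y=0.1767+0.000j on G[1,4]
R8: Y=0.2257+0.000j on G[1,0]
I2: z[3]−=0.00576, z[1]+=0.00576
R9: Y=0.0003731+0.000j on G[4,0]
R10: Y=0.0002037+0.000j on G[2,0]
I3: z[3]−=1.55, z[0]+=1.55
V1: row V2−V1=19.2, i_V1 at 2,1
solve → V1=-7.767+3.232e-05j, V2=11.43+3.232e-05j, V3=11.43-5.812j, V4=7.457-0.02111j
aux → i_V1=-18.71-0.01334j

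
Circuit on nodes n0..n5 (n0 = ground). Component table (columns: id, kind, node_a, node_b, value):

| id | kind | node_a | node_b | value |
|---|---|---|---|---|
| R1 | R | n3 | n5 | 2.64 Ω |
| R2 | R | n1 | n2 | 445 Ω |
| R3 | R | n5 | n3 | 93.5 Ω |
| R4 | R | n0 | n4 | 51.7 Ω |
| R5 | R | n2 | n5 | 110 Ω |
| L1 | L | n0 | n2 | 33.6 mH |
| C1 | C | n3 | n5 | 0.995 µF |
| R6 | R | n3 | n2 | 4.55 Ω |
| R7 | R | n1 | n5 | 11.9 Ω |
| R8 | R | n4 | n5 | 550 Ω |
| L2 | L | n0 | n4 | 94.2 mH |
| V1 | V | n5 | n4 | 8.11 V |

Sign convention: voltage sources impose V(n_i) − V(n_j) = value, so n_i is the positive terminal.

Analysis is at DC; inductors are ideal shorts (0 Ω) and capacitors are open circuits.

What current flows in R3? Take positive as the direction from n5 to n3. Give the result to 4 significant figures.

0.03129 A

MNA unknowns: 5 node voltages V₁..V_5 plus 3 source currents (L1, L2, V1)
R1: Y=0.3788 on G[3,5]
R2: Y=0.002247 on G[1,2]
R3: Y=0.01070 on G[5,3]
R4: Y=0.01934 on G[0,4]
R5: Y=0.009091 on G[2,5]
L1: row V0−V2=0, i_L1 at 0,2
C1: Y=0.000 on G[3,5]
R6: Y=0.2198 on G[3,2]
R7: Y=0.08403 on G[1,5]
R8: Y=0.001818 on G[4,5]
L2: row V0−V4=0, i_L2 at 0,4
V1: row V5−V4=8.11, i_V1 at 5,4
solve → V1=7.899, V2=0.000, V3=5.184, V4=0.000, V5=8.110
aux → i_L1=-1.231, i_L2=1.231, i_V1=-1.246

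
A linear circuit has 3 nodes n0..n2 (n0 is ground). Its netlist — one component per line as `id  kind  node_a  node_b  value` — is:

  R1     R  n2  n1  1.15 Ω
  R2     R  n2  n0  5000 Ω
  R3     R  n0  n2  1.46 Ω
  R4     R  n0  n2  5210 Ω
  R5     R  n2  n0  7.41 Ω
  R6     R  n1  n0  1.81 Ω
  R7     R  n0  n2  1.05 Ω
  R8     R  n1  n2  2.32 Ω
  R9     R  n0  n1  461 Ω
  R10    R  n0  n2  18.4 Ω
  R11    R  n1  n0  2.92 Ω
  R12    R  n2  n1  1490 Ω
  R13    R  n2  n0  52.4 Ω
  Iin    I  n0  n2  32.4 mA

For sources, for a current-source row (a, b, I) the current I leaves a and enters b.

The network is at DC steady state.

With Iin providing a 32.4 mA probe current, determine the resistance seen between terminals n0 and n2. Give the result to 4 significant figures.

Apply KCL at each of the 2 non-ground nodes and solve the resulting linear system.
Node n1: branches {R1, R6, R8, R9, R11, R12} → V_1 = 0.008068
Node n2: branches {R1, R2, R3, R4, R5, R7, R8, R10, R12, R13, Iin} → V_2 = 0.01363

R_eq = 0.4207 Ω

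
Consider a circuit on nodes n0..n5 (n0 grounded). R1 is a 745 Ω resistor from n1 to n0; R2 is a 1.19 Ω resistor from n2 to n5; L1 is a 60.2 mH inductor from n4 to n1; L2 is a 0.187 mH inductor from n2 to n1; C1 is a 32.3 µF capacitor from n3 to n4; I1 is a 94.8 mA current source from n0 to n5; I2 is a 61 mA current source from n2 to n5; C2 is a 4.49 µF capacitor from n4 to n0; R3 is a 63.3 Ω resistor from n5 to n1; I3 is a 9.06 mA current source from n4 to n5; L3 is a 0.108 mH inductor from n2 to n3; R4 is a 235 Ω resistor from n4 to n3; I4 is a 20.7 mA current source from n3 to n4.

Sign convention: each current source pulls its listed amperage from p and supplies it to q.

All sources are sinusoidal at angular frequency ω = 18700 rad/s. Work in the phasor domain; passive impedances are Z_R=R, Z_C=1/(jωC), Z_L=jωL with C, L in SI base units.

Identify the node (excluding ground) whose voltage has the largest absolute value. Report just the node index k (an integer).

3

MNA unknowns: 5 node voltages V₁..V_5
R1: Y=0.001342+0.000j on G[1,0]
R2: Y=0.8403+0.000j on G[2,5]
L1: Y=0.000-0.0008883j on G[4,1]
L2: Y=0.000-0.2860j on G[2,1]
C1: Y=0.000+0.6040j on G[3,4]
I1: z[0]−=0.0948, z[5]+=0.0948
I2: z[2]−=0.061, z[5]+=0.061
C2: Y=0.000+0.08396j on G[4,0]
R3: Y=0.01580+0.000j on G[5,1]
I3: z[4]−=0.00906, z[5]+=0.00906
L3: Y=0.000-0.4951j on G[2,3]
R4: Y=0.004255+0.000j on G[4,3]
I4: z[3]−=0.0207, z[4]+=0.0207
solve → V1=0.01286-1.046j, V2=0.01718-1.057j, V3=0.02001-1.266j, V4=0.01673-1.129j, V5=0.2097-1.057j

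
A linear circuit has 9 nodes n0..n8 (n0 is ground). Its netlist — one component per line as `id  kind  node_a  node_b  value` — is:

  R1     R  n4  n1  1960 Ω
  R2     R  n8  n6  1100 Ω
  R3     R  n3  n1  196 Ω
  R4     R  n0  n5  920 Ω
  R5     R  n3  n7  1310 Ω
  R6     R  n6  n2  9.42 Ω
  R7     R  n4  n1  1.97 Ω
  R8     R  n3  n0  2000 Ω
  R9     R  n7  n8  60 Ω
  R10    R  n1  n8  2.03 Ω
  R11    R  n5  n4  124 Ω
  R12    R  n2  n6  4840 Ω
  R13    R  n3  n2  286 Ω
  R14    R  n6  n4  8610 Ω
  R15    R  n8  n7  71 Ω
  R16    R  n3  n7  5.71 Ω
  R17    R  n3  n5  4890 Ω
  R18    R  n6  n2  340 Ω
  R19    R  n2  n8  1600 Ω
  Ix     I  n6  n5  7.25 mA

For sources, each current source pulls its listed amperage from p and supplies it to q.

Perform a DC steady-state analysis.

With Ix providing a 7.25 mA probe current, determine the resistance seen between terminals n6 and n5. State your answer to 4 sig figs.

R_eq = 330.5 Ω

Element admittances at DC:
  Y(R1) = 0.0005102 S between n4,n1
  Y(R2) = 0.0009091 S between n8,n6
  Y(R3) = 0.005102 S between n3,n1
  Y(R4) = 0.001087 S between n0,n5
  Y(R5) = 0.0007634 S between n3,n7
  Y(R6) = 0.1062 S between n6,n2
  Y(R7) = 0.5076 S between n4,n1
  Y(R8) = 0.0005000 S between n3,n0
  Y(R9) = 0.01667 S between n7,n8
  Y(R10) = 0.4926 S between n1,n8
  Y(R11) = 0.008065 S between n5,n4
  Y(R12) = 0.0002066 S between n2,n6
  Y(R13) = 0.003497 S between n3,n2
  Y(R14) = 0.0001161 S between n6,n4
  Y(R15) = 0.01408 S between n8,n7
  Y(R16) = 0.1751 S between n3,n7
  Y(R17) = 0.0002045 S between n3,n5
  Y(R18) = 0.002941 S between n6,n2
  Y(R19) = 0.0006250 S between n2,n8
  Ix: injects 0.00725 A into n5 (from n6)
Assemble and solve the 8×8 MNA system:
  V(n1)=-0.5332  V(n2)=-2.033  V(n3)=-0.6773  V(n4)=-0.5204  V(n5)=0.3116  V(n6)=-2.085  V(n7)=-0.6576  V(n8)=-0.5450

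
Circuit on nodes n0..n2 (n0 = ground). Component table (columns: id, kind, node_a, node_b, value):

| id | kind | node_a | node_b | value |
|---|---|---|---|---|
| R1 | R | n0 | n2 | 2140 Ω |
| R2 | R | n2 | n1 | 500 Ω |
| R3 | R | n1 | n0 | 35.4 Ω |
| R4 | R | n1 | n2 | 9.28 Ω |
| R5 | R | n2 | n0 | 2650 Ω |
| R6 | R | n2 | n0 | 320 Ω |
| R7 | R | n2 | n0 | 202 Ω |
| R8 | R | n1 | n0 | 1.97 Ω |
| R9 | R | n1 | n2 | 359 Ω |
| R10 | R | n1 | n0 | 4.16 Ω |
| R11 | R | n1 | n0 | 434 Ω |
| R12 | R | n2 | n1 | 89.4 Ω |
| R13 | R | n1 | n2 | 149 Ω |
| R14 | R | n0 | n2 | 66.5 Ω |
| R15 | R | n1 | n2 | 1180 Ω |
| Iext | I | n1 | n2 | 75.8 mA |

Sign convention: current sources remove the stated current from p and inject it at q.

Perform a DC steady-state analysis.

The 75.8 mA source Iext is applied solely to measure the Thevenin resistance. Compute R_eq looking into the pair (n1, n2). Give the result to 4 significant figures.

MNA unknowns: 2 node voltages V₁..V_2
R1: Y=0.0004673 on G[0,2]
R2: Y=0.002000 on G[2,1]
R3: Y=0.02825 on G[1,0]
R4: Y=0.1078 on G[1,2]
R5: Y=0.0003774 on G[2,0]
R6: Y=0.003125 on G[2,0]
R7: Y=0.004950 on G[2,0]
R8: Y=0.5076 on G[1,0]
R9: Y=0.002786 on G[1,2]
R10: Y=0.2404 on G[1,0]
R11: Y=0.002304 on G[1,0]
R12: Y=0.01119 on G[2,1]
R13: Y=0.006711 on G[1,2]
R14: Y=0.01504 on G[0,2]
R15: Y=0.0008475 on G[1,2]
Iext: z[1]−=0.0758, z[2]+=0.0758
solve → V1=-0.01464, V2=0.4759

R_eq = 6.471 Ω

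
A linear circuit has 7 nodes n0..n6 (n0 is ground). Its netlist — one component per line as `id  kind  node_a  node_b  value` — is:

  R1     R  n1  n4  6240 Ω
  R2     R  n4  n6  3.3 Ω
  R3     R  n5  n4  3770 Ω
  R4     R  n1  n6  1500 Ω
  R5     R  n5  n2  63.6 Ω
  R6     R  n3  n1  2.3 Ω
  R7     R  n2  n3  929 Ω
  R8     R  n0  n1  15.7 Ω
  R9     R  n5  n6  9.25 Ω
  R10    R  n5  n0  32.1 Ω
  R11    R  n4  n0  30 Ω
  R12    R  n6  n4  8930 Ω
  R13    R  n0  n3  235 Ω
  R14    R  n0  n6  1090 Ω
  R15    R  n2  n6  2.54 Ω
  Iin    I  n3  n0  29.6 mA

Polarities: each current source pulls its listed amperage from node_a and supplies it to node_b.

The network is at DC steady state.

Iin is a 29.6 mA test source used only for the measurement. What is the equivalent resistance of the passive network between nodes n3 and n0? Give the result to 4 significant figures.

R_eq = 16.27 Ω

Apply KCL at each of the 6 non-ground nodes and solve the resulting linear system.
Node n1: branches {R1, R4, R6, R8} → V_1 = -0.4194
Node n2: branches {R5, R7, R15} → V_2 = -0.01591
Node n3: branches {R6, R7, R13, Iin} → V_3 = -0.4816
Node n4: branches {R1, R2, R3, R11, R12} → V_4 = -0.01352
Node n5: branches {R3, R5, R9, R10} → V_5 = -0.01194
Node n6: branches {R2, R4, R9, R12, R14, R15} → V_6 = -0.01479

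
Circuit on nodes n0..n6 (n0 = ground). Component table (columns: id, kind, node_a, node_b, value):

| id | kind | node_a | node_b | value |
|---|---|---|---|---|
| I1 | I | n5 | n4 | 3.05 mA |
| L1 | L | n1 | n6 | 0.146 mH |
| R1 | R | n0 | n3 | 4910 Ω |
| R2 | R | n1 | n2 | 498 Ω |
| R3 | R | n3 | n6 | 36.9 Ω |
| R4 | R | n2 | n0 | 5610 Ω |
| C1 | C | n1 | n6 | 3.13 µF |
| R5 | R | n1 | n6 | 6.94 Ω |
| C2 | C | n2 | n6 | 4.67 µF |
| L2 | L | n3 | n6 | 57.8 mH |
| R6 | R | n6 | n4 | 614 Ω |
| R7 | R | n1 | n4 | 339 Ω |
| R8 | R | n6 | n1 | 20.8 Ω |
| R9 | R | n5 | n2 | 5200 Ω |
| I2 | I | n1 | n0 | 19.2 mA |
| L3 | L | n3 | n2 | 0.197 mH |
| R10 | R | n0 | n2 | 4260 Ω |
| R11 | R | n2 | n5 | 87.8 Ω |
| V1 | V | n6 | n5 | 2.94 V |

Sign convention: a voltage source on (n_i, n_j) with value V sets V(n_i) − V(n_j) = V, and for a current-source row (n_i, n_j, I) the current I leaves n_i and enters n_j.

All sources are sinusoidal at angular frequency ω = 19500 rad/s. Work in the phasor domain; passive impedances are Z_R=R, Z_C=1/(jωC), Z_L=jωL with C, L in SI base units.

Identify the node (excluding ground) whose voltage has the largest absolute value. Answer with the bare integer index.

5

Element admittances at ω=19500 rad/s:
  I1: injects 0.00305 A into n4 (from n5)
  Y(L1) = 0.000-0.3512j S between n1,n6
  Y(R1) = 0.0002037+0.000j S between n0,n3
  Y(R2) = 0.002008+0.000j S between n1,n2
  Y(R3) = 0.02710+0.000j S between n3,n6
  Y(R4) = 0.0001783+0.000j S between n2,n0
  Y(C1) = 0.000+0.06103j S between n1,n6
  Y(R5) = 0.1441+0.000j S between n1,n6
  Y(C2) = 0.000+0.09107j S between n2,n6
  Y(L2) = 0.000-0.0008872j S between n3,n6
  Y(R6) = 0.001629+0.000j S between n6,n4
  Y(R7) = 0.002950+0.000j S between n1,n4
  Y(R8) = 0.04808+0.000j S between n6,n1
  Y(R9) = 0.0001923+0.000j S between n5,n2
  I2: injects 0.0192 A into n0 (from n1)
  Y(L3) = 0.000-0.2603j S between n3,n2
  Y(R10) = 0.0002347+0.000j S between n0,n2
  Y(R11) = 0.01139+0.000j S between n2,n5
  V1: constraint V(n6)−V(n5) = 2.94
Assemble and solve the 7×7 MNA system:
  V(n1)=-31.10-0.1889j  V(n2)=-31.14-0.009722j  V(n3)=-31.12+0.01972j  V(n4)=-30.42-0.1744j  V(n5)=-34.01-0.1481j  V(n6)=-31.07-0.1481j
  i(V1)=-0.03017-0.001603j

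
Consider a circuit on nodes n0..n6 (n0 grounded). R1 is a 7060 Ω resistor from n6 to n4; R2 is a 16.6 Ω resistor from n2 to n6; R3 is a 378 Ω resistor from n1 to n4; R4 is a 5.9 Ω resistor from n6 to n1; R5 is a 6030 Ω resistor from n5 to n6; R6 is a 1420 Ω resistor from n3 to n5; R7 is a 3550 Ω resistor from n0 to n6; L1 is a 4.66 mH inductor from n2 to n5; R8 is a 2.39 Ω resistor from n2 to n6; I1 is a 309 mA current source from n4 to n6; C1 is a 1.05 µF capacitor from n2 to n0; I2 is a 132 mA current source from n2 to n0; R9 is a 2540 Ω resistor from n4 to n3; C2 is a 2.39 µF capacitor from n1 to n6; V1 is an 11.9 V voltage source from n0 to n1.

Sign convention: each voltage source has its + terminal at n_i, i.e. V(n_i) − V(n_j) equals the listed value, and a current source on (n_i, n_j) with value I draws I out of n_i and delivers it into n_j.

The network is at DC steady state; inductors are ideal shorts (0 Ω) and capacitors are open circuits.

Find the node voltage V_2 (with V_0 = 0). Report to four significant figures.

-11.40 V

Apply KCL at each of the 6 non-ground nodes and solve the resulting linear system.
Node n1: branches {R3, R4, C2, V1} → V_1 = -11.90
Node n2: branches {R2, L1, R8, C1, I2} → V_2 = -11.40
Node n3: branches {R6, R9} → V_3 = -48.01
Node n4: branches {R1, R3, I1, R9} → V_4 = -113.5
Node n5: branches {R5, R6, L1} → V_5 = -11.40
Node n6: branches {R1, R2, R4, R5, R7, R8, I1, C2} → V_6 = -11.07
Source currents: i(L1)=0.02572, i(V1)=0.1289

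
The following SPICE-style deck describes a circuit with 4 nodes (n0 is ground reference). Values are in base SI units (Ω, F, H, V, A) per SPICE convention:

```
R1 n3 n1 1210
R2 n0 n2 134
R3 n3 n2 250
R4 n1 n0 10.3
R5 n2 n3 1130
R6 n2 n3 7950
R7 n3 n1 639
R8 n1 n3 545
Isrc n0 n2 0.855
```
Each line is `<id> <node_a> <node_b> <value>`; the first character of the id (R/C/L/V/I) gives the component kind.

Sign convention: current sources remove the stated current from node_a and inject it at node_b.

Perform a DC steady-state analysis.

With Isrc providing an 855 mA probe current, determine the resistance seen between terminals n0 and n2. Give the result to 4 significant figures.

R_eq = 103.1 Ω

MNA unknowns: 3 node voltages V₁..V_3
R1: Y=0.0008264 on G[3,1]
R2: Y=0.007463 on G[0,2]
R3: Y=0.004000 on G[3,2]
R4: Y=0.09709 on G[1,0]
R5: Y=0.0008850 on G[2,3]
R6: Y=0.0001258 on G[2,3]
R7: Y=0.001565 on G[3,1]
R8: Y=0.001835 on G[1,3]
Isrc: z[0]−=0.855, z[2]+=0.855
solve → V1=2.033, V2=88.12, V3=48.73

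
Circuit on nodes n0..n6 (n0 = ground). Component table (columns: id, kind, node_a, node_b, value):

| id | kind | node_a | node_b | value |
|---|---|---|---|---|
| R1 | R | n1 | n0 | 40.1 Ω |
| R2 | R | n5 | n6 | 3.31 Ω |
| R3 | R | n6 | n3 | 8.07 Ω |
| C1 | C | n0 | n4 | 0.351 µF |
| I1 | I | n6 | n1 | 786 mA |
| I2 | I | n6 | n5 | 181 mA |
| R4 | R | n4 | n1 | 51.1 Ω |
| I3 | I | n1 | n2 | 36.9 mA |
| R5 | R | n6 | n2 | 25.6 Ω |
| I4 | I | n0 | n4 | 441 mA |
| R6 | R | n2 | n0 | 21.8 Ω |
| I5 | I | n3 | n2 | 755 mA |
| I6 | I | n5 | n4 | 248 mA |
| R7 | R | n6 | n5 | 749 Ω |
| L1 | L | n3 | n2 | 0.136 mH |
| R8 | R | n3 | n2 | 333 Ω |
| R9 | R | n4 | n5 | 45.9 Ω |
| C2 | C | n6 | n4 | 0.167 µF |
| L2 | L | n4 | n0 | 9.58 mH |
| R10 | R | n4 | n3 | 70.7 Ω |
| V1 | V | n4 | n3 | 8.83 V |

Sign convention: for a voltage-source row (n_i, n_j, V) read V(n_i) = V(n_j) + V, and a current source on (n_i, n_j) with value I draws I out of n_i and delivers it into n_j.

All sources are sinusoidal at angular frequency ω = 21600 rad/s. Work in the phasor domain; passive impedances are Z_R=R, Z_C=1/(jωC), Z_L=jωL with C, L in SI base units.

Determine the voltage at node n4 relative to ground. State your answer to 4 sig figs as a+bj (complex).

7.271-1.939j V

MNA unknowns: 6 node voltages V₁..V_6 plus 1 source current (V1)
R1: Y=0.02494+0.000j on G[1,0]
R2: Y=0.3021+0.000j on G[5,6]
R3: Y=0.1239+0.000j on G[6,3]
C1: Y=0.000+0.007582j on G[0,4]
I1: z[6]−=0.786, z[1]+=0.786
I2: z[6]−=0.181, z[5]+=0.181
R4: Y=0.01957+0.000j on G[4,1]
I3: z[1]−=0.0369, z[2]+=0.0369
R5: Y=0.03906+0.000j on G[6,2]
I4: z[0]−=0.441, z[4]+=0.441
R6: Y=0.04587+0.000j on G[2,0]
I5: z[3]−=0.755, z[2]+=0.755
I6: z[5]−=0.248, z[4]+=0.248
R7: Y=0.001335+0.000j on G[6,5]
L1: Y=0.000-0.3404j on G[3,2]
R8: Y=0.003003+0.000j on G[3,2]
R9: Y=0.02179+0.000j on G[4,5]
C2: Y=0.000+0.003607j on G[6,4]
L2: Y=0.000-0.004833j on G[4,0]
R10: Y=0.01414+0.000j on G[4,3]
V1: row V4−V3=8.83, i_V1 at 4,3
solve → V1=20.03-0.8524j, V2=-1.390+0.02767j, V3=-1.559-1.939j, V4=7.271-1.939j, V5=-5.454-1.301j, V6=-6.147-1.256j
aux → i_V1=0.5287-0.03325j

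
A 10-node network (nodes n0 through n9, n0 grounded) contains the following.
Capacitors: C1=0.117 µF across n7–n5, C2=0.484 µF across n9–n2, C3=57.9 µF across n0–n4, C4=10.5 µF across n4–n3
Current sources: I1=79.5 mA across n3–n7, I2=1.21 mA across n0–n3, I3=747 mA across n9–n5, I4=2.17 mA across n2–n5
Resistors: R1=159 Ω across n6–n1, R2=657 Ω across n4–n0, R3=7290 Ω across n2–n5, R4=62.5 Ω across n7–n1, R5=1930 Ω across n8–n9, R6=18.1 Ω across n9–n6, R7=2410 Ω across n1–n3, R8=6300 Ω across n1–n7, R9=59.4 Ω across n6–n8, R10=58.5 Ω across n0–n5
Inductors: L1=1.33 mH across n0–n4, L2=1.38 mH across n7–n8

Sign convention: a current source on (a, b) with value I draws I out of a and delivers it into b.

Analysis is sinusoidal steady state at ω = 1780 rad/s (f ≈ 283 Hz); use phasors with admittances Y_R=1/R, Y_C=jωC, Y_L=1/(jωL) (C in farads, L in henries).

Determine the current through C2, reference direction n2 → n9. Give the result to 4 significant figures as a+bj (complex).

0.1513-0.03977j A

Element admittances at ω=1780 rad/s:
  Y(C1) = 0.000+0.0002083j S between n7,n5
  I1: injects 0.0795 A into n7 (from n3)
  Y(R1) = 0.006289+0.000j S between n6,n1
  Y(R2) = 0.001522+0.000j S between n4,n0
  Y(R3) = 0.0001372+0.000j S between n2,n5
  Y(C2) = 0.000+0.0008615j S between n9,n2
  Y(L1) = 0.000-0.4224j S between n0,n4
  Y(R4) = 0.01600+0.000j S between n7,n1
  Y(C3) = 0.000+0.1031j S between n0,n4
  Y(L2) = 0.000-0.4071j S between n7,n8
  I2: injects 0.00121 A into n3 (from n0)
  Y(C4) = 0.000+0.01869j S between n4,n3
  Y(R5) = 0.0005181+0.000j S between n8,n9
  Y(R6) = 0.05525+0.000j S between n9,n6
  Y(R7) = 0.0004149+0.000j S between n1,n3
  Y(R8) = 0.0001587+0.000j S between n1,n7
  Y(R9) = 0.01684+0.000j S between n6,n8
  I3: injects 0.747 A into n5 (from n9)
  Y(R10) = 0.01709+0.000j S between n0,n5
  I4: injects 0.00217 A into n5 (from n2)
Assemble and solve the 9×9 MNA system:
  V(n1)=-998.8+451.4j  V(n2)=-1090+279.6j  V(n3)=8.905+25.01j  V(n4)=-0.5614-1.552j  V(n5)=29.11-10.35j  V(n6)=-1033+455.8j  V(n7)=-1011+460.6j  V(n8)=-1011+459.7j  V(n9)=-1043+455.2j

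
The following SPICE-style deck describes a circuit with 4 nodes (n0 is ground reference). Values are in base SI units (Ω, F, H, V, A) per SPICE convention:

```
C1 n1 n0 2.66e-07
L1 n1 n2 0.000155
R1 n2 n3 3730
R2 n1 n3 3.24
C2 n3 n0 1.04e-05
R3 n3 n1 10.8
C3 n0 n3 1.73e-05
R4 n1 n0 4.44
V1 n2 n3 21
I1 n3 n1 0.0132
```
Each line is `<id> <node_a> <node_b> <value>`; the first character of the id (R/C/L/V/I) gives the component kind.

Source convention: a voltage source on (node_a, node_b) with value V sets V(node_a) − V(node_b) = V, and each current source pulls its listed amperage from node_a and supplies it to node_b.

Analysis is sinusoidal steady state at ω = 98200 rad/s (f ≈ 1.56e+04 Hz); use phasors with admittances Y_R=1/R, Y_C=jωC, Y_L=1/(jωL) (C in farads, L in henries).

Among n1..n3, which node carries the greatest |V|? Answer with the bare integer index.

MNA unknowns: 3 node voltages V₁..V_3 plus 1 source current (V1)
C1: Y=0.000+0.02612j on G[1,0]
L1: Y=0.000-0.06570j on G[1,2]
R1: Y=0.0002681+0.000j on G[2,3]
R2: Y=0.3086+0.000j on G[1,3]
C2: Y=0.000+1.021j on G[3,0]
R3: Y=0.09259+0.000j on G[3,1]
C3: Y=0.000+1.699j on G[0,3]
R4: Y=0.2252+0.000j on G[1,0]
V1: row V2−V3=21, i_V1 at 2,3
I1: z[3]−=0.0132, z[1]+=0.0132
solve → V1=0.2768-2.175j, V2=21.18+0.04381j, V3=0.1775+0.04381j
aux → i_V1=-0.1514+1.373j

2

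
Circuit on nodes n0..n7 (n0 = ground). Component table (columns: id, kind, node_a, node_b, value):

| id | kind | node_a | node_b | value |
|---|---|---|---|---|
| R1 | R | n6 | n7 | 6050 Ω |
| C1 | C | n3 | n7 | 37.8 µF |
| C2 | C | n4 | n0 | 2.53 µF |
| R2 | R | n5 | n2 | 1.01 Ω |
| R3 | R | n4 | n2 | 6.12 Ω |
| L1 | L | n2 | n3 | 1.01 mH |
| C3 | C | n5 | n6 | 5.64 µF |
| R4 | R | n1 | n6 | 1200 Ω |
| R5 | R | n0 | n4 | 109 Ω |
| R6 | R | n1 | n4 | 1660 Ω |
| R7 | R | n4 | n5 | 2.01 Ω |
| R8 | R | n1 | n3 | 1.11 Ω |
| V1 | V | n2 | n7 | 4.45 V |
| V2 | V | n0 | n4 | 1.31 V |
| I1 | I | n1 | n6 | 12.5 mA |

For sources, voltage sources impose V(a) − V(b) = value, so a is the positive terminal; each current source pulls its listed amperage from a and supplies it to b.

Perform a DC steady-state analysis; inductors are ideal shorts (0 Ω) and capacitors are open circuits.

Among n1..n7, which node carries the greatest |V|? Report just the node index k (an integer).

Element admittances at DC:
  Y(R1) = 0.0001653 S between n6,n7
  Y(C1) = 0.000 S between n3,n7
  Y(C2) = 0.000 S between n4,n0
  Y(R2) = 0.9901 S between n5,n2
  Y(R3) = 0.1634 S between n4,n2
  L1: short n2↔n3 (DC inductor)
  Y(C3) = 0.000 S between n5,n6
  Y(R4) = 0.0008333 S between n1,n6
  Y(R5) = 0.009174 S between n0,n4
  Y(R6) = 0.0006024 S between n1,n4
  Y(R7) = 0.4975 S between n4,n5
  Y(R8) = 0.9009 S between n1,n3
  V1: constraint V(n2)−V(n7) = 4.45
  V2: constraint V(n0)−V(n4) = 1.31
  I1: injects 0.0125 A into n6 (from n1)
Assemble and solve the 10×10 MNA system:
  V(n1)=-1.313  V(n2)=-1.310  V(n3)=-1.310  V(n4)=-1.310  V(n5)=-1.310  V(n6)=10.47  V(n7)=-5.760
  i(L1)=0.002681  i(V1)=-0.002682  i(V2)=-0.01202

6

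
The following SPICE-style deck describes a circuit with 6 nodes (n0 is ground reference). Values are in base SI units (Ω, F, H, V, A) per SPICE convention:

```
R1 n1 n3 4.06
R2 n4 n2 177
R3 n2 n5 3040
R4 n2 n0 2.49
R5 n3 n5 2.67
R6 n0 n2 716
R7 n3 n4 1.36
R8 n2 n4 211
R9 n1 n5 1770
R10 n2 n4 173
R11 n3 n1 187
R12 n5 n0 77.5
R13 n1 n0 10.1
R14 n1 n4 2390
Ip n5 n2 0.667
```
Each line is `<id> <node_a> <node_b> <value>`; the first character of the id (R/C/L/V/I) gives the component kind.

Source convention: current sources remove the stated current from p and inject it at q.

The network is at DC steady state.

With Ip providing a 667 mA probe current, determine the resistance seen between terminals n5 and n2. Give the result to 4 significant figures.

Element admittances at DC:
  Y(R1) = 0.2463 S between n1,n3
  Y(R2) = 0.005650 S between n4,n2
  Y(R3) = 0.0003289 S between n2,n5
  Y(R4) = 0.4016 S between n2,n0
  Y(R5) = 0.3745 S between n3,n5
  Y(R6) = 0.001397 S between n0,n2
  Y(R7) = 0.7353 S between n3,n4
  Y(R8) = 0.004739 S between n2,n4
  Y(R9) = 0.0005650 S between n1,n5
  Y(R10) = 0.005780 S between n2,n4
  Y(R11) = 0.005348 S between n3,n1
  Y(R12) = 0.01290 S between n5,n0
  Y(R13) = 0.09901 S between n1,n0
  Y(R14) = 0.0004184 S between n1,n4
  Ip: injects 0.667 A into n2 (from n5)
Assemble and solve the 5×5 MNA system:
  V(n1)=-4.485  V(n2)=1.350  V(n3)=-6.240  V(n4)=-6.075  V(n5)=-7.741

R_eq = 13.63 Ω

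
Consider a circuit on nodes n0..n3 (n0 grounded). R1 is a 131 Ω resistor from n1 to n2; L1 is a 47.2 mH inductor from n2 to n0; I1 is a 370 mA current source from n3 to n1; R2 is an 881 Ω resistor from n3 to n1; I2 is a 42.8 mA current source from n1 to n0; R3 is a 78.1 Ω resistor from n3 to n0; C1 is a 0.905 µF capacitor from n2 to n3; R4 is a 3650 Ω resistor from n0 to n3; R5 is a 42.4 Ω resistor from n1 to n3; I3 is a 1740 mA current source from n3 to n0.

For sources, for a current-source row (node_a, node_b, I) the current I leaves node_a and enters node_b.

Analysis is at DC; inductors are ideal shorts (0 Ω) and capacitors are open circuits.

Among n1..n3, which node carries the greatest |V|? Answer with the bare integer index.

3

Apply KCL at each of the 3 non-ground nodes and solve the resulting linear system.
Node n1: branches {R1, I1, R2, I2, R5} → V_1 = -65.04
Node n2: branches {R1, L1, C1} → V_2 = 0.000
Node n3: branches {I1, R2, R3, C1, R4, R5, I3} → V_3 = -98.36
Source currents: i(L1)=-0.4965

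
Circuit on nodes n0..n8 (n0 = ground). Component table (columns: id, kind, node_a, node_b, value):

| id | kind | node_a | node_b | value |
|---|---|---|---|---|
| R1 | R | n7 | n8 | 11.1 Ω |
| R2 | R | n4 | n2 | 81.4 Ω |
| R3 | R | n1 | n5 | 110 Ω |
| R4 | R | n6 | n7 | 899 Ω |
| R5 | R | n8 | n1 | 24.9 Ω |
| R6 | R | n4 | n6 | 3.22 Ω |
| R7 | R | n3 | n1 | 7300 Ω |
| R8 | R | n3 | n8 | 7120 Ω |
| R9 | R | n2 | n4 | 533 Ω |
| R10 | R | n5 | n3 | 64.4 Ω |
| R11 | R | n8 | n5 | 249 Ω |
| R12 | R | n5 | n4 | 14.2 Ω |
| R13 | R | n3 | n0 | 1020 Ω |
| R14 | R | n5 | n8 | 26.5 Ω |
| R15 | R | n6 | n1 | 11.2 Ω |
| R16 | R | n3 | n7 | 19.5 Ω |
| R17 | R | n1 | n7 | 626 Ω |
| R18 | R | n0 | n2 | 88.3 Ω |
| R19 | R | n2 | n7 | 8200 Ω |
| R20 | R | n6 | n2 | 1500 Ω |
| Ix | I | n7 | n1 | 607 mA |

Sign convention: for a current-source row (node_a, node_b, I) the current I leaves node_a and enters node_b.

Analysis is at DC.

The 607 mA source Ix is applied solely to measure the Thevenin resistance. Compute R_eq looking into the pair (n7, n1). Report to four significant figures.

MNA unknowns: 8 node voltages V₁..V_8
R1: Y=0.09009 on G[7,8]
R2: Y=0.01229 on G[4,2]
R3: Y=0.009091 on G[1,5]
R4: Y=0.001112 on G[6,7]
R5: Y=0.04016 on G[8,1]
R6: Y=0.3106 on G[4,6]
R7: Y=0.0001370 on G[3,1]
R8: Y=0.0001404 on G[3,8]
R9: Y=0.001876 on G[2,4]
R10: Y=0.01553 on G[5,3]
R11: Y=0.004016 on G[8,5]
R12: Y=0.07042 on G[5,4]
R13: Y=0.0009804 on G[3,0]
R14: Y=0.03774 on G[5,8]
R15: Y=0.08929 on G[6,1]
R16: Y=0.05128 on G[3,7]
R17: Y=0.001597 on G[1,7]
R18: Y=0.01133 on G[0,2]
R19: Y=0.0001220 on G[2,7]
R20: Y=0.0006667 on G[6,2]
Ix: z[7]−=0.607, z[1]+=0.607
solve → V1=4.013, V2=0.6495, V3=-7.502, V4=1.203, V5=-1.306, V6=1.797, V7=-9.561, V8=-4.390

R_eq = 22.36 Ω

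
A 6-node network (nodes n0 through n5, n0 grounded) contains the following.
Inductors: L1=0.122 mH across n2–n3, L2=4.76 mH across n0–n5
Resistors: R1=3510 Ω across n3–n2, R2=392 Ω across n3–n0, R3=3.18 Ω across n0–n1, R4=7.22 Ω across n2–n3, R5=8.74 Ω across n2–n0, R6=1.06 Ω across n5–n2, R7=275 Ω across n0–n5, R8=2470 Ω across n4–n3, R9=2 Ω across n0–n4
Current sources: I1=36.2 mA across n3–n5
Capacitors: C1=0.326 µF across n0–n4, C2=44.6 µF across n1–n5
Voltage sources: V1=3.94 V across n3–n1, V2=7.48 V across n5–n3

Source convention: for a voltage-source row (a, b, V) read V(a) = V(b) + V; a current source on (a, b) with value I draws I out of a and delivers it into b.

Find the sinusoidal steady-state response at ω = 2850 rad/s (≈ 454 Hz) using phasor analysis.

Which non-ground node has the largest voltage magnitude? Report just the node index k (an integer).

Element admittances at ω=2850 rad/s:
  Y(L1) = 0.000-2.876j S between n2,n3
  Y(R1) = 0.0002849+0.000j S between n3,n2
  Y(R2) = 0.002551+0.000j S between n3,n0
  I1: injects 0.0362 A into n5 (from n3)
  Y(L2) = 0.000-0.07371j S between n0,n5
  Y(R3) = 0.3145+0.000j S between n0,n1
  Y(R4) = 0.1385+0.000j S between n2,n3
  Y(R5) = 0.1144+0.000j S between n2,n0
  Y(R6) = 0.9434+0.000j S between n5,n2
  Y(C1) = 0.000+0.0009291j S between n0,n4
  Y(C2) = 0.000+0.1271j S between n1,n5
  Y(R7) = 0.003636+0.000j S between n0,n5
  Y(R8) = 0.0004049+0.000j S between n4,n3
  Y(R9) = 0.5000+0.000j S between n0,n4
  V1: constraint V(n3)−V(n1) = 3.94
  V2: constraint V(n5)−V(n3) = 7.48
Assemble and solve the 7×7 MNA system:
  V(n1)=-1.581+1.141j  V(n2)=3.235+3.137j  V(n3)=2.359+1.141j  V(n4)=0.001911+0.0009198j  V(n5)=9.839+1.141j
  i(V1)=-0.4970-1.093j  i(V2)=-6.314+1.152j

5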